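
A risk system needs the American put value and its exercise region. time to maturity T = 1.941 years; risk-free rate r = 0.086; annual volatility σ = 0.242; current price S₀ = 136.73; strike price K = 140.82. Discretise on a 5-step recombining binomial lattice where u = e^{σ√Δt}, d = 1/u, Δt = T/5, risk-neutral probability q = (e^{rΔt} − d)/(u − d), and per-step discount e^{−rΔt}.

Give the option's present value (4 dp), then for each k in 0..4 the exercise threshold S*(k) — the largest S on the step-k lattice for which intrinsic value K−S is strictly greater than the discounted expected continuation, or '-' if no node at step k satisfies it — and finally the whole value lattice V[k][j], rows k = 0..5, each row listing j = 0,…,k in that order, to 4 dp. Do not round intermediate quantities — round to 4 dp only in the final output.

price = 12.7430
boundary = - 117.5929 101.1342 117.5929 101.1342
tree:
12.7430
23.2271 5.7318
39.6858 11.7435 1.6185
53.8408 23.2271 3.9331 0.0000
66.0147 39.6858 9.5580 0.0000 0.0000
76.4847 53.8408 23.2271 0.0000 0.0000 0.0000

Δt=0.38820  u=1.16274  d=0.86004  q=0.57453  discount=0.96717
step 5 (expiry): payoffs max(K−S,0) = 76.4847 53.8408 23.2271 0.0000 0.0000 0.0000
step 4: (k=4,j=0): S=74.8053, (K−S)⁺=66.0147, hold=61.3910 ⇒ V=66.0147 exercise | (k=4,j=1): S=101.1342, (K−S)⁺=39.6858, hold=35.0621 ⇒ V=39.6858 exercise | (k=4,j=2): S=136.7300, (K−S)⁺=4.0900, hold=9.5580 ⇒ V=9.5580 continue | (k=4,j=3): S=184.8543, (K−S)⁺=0.0000, hold=0.0000 ⇒ V=0.0000 continue | (k=4,j=4): S=249.9166, (K−S)⁺=0.0000, hold=0.0000 ⇒ V=0.0000 continue  boundary S*=101.1342
step 3: (k=3,j=0): S=86.9792, (K−S)⁺=53.8408, hold=49.2171 ⇒ V=53.8408 exercise | (k=3,j=1): S=117.5929, (K−S)⁺=23.2271, hold=21.6418 ⇒ V=23.2271 exercise | (k=3,j=2): S=158.9815, (K−S)⁺=0.0000, hold=3.9331 ⇒ V=3.9331 continue | (k=3,j=3): S=214.9376, (K−S)⁺=0.0000, hold=0.0000 ⇒ V=0.0000 continue  boundary S*=117.5929
step 2: (k=2,j=0): S=101.1342, (K−S)⁺=39.6858, hold=35.0621 ⇒ V=39.6858 exercise | (k=2,j=1): S=136.7300, (K−S)⁺=4.0900, hold=11.7435 ⇒ V=11.7435 continue | (k=2,j=2): S=184.8543, (K−S)⁺=0.0000, hold=1.6185 ⇒ V=1.6185 continue  boundary S*=101.1342
step 1: (k=1,j=0): S=117.5929, (K−S)⁺=23.2271, hold=22.8562 ⇒ V=23.2271 exercise | (k=1,j=1): S=158.9815, (K−S)⁺=0.0000, hold=5.7318 ⇒ V=5.7318 continue  boundary S*=117.5929
step 0: (k=0,j=0): S=136.7300, (K−S)⁺=4.0900, hold=12.7430 ⇒ V=12.7430 continue  boundary S*=-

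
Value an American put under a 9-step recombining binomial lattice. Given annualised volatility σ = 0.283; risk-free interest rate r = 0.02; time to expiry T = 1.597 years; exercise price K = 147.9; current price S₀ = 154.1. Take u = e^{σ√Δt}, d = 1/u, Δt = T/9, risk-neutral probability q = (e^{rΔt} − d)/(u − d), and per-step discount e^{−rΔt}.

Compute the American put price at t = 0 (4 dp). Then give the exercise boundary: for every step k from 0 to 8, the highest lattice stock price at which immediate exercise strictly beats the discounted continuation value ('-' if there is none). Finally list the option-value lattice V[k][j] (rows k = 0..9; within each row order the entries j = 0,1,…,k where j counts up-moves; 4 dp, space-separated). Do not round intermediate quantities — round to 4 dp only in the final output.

price = 16.9852
boundary = - - - - 95.6558 84.9060 95.6558 107.7666 121.4107
tree:
16.9852
23.5239 10.1695
31.6918 15.0269 5.0885
41.3919 21.6283 8.1303 1.8971
52.2442 30.1767 12.7137 3.3252 0.3953
62.9940 40.5784 19.3575 5.7551 0.7704 0.0000
72.5357 52.2442 28.4937 9.8024 1.5015 0.0000 0.0000
81.0051 62.9940 40.1334 16.3481 2.9266 0.0000 0.0000 0.0000
88.5228 72.5357 52.2442 26.4893 5.7041 0.0000 0.0000 0.0000 0.0000
95.1956 81.0051 62.9940 40.1334 11.1177 0.0000 0.0000 0.0000 0.0000 0.0000

Δt=0.17744  u=1.12661  d=0.88762  q=0.48511  discount=0.99646
step 9 (expiry): payoffs max(K−S,0) = 95.1956 81.0051 62.9940 40.1334 11.1177 0.0000 0.0000 0.0000 0.0000 0.0000
step 8: (k=8,j=0): S=59.3772, (K−S)⁺=88.5228, hold=87.9988 ⇒ V=88.5228 exercise | (k=8,j=1): S=75.3643, (K−S)⁺=72.5357, hold=72.0118 ⇒ V=72.5357 exercise | (k=8,j=2): S=95.6558, (K−S)⁺=52.2442, hold=51.7203 ⇒ V=52.2442 exercise | (k=8,j=3): S=121.4107, (K−S)⁺=26.4893, hold=25.9653 ⇒ V=26.4893 exercise | (k=8,j=4): S=154.1000, (K−S)⁺=0.0000, hold=5.7041 ⇒ V=5.7041 continue | (k=8,j=5): S=195.5907, (K−S)⁺=0.0000, hold=0.0000 ⇒ V=0.0000 continue | (k=8,j=6): S=248.2527, (K−S)⁺=0.0000, hold=0.0000 ⇒ V=0.0000 continue | (k=8,j=7): S=315.0937, (K−S)⁺=0.0000, hold=0.0000 ⇒ V=0.0000 continue | (k=8,j=8): S=399.9312, (K−S)⁺=0.0000, hold=0.0000 ⇒ V=0.0000 continue  boundary S*=121.4107
step 7: (k=7,j=0): S=66.8949, (K−S)⁺=81.0051, hold=80.4812 ⇒ V=81.0051 exercise | (k=7,j=1): S=84.9060, (K−S)⁺=62.9940, hold=62.4700 ⇒ V=62.9940 exercise | (k=7,j=2): S=107.7666, (K−S)⁺=40.1334, hold=39.6095 ⇒ V=40.1334 exercise | (k=7,j=3): S=136.7823, (K−S)⁺=11.1177, hold=16.3481 ⇒ V=16.3481 continue | (k=7,j=4): S=173.6103, (K−S)⁺=0.0000, hold=2.9266 ⇒ V=2.9266 continue | (k=7,j=5): S=220.3541, (K−S)⁺=0.0000, hold=0.0000 ⇒ V=0.0000 continue | (k=7,j=6): S=279.6835, (K−S)⁺=0.0000, hold=0.0000 ⇒ V=0.0000 continue | (k=7,j=7): S=354.9870, (K−S)⁺=0.0000, hold=0.0000 ⇒ V=0.0000 continue  boundary S*=107.7666
step 6: (k=6,j=0): S=75.3643, (K−S)⁺=72.5357, hold=72.0118 ⇒ V=72.5357 exercise | (k=6,j=1): S=95.6558, (K−S)⁺=52.2442, hold=51.7203 ⇒ V=52.2442 exercise | (k=6,j=2): S=121.4107, (K−S)⁺=26.4893, hold=28.4937 ⇒ V=28.4937 continue | (k=6,j=3): S=154.1000, (K−S)⁺=0.0000, hold=9.8024 ⇒ V=9.8024 continue | (k=6,j=4): S=195.5907, (K−S)⁺=0.0000, hold=1.5015 ⇒ V=1.5015 continue | (k=6,j=5): S=248.2527, (K−S)⁺=0.0000, hold=0.0000 ⇒ V=0.0000 continue | (k=6,j=6): S=315.0937, (K−S)⁺=0.0000, hold=0.0000 ⇒ V=0.0000 continue  boundary S*=95.6558
step 5: (k=5,j=0): S=84.9060, (K−S)⁺=62.9940, hold=62.4700 ⇒ V=62.9940 exercise | (k=5,j=1): S=107.7666, (K−S)⁺=40.1334, hold=40.5784 ⇒ V=40.5784 continue | (k=5,j=2): S=136.7823, (K−S)⁺=11.1177, hold=19.3575 ⇒ V=19.3575 continue | (k=5,j=3): S=173.6103, (K−S)⁺=0.0000, hold=5.7551 ⇒ V=5.7551 continue | (k=5,j=4): S=220.3541, (K−S)⁺=0.0000, hold=0.7704 ⇒ V=0.7704 continue | (k=5,j=5): S=279.6835, (K−S)⁺=0.0000, hold=0.0000 ⇒ V=0.0000 continue  boundary S*=84.9060
step 4: (k=4,j=0): S=95.6558, (K−S)⁺=52.2442, hold=51.9353 ⇒ V=52.2442 exercise | (k=4,j=1): S=121.4107, (K−S)⁺=26.4893, hold=30.1767 ⇒ V=30.1767 continue | (k=4,j=2): S=154.1000, (K−S)⁺=0.0000, hold=12.7137 ⇒ V=12.7137 continue | (k=4,j=3): S=195.5907, (K−S)⁺=0.0000, hold=3.3252 ⇒ V=3.3252 continue | (k=4,j=4): S=248.2527, (K−S)⁺=0.0000, hold=0.3953 ⇒ V=0.3953 continue  boundary S*=95.6558
step 3: (k=3,j=0): S=107.7666, (K−S)⁺=40.1334, hold=41.3919 ⇒ V=41.3919 continue | (k=3,j=1): S=136.7823, (K−S)⁺=11.1177, hold=21.6283 ⇒ V=21.6283 continue | (k=3,j=2): S=173.6103, (K−S)⁺=0.0000, hold=8.1303 ⇒ V=8.1303 continue | (k=3,j=3): S=220.3541, (K−S)⁺=0.0000, hold=1.8971 ⇒ V=1.8971 continue  boundary S*=-
step 2: (k=2,j=0): S=121.4107, (K−S)⁺=26.4893, hold=31.6918 ⇒ V=31.6918 continue | (k=2,j=1): S=154.1000, (K−S)⁺=0.0000, hold=15.0269 ⇒ V=15.0269 continue | (k=2,j=2): S=195.5907, (K−S)⁺=0.0000, hold=5.0885 ⇒ V=5.0885 continue  boundary S*=-
step 1: (k=1,j=0): S=136.7823, (K−S)⁺=11.1177, hold=23.5239 ⇒ V=23.5239 continue | (k=1,j=1): S=173.6103, (K−S)⁺=0.0000, hold=10.1695 ⇒ V=10.1695 continue  boundary S*=-
step 0: (k=0,j=0): S=154.1000, (K−S)⁺=0.0000, hold=16.9852 ⇒ V=16.9852 continue  boundary S*=-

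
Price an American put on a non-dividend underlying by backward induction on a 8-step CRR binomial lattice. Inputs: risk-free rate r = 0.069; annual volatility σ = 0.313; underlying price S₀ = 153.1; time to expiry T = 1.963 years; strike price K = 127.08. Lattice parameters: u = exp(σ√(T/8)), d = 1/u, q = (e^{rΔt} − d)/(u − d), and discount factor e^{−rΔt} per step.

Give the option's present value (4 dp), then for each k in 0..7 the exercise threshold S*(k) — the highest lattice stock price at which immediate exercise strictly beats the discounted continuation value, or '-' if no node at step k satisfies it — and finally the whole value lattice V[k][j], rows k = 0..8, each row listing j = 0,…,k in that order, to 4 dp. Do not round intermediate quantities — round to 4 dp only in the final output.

price = 8.8607
boundary = - - - - 82.3443 96.1543 82.3443 96.1543
tree:
8.8607
13.9177 4.4135
21.2578 7.4977 1.6684
31.4258 12.4297 3.1225 0.3606
44.7357 19.9888 5.7551 0.7580 0.0000
56.5623 30.9257 10.3981 1.5933 0.0000 0.0000
66.6904 44.7357 18.2848 3.3492 0.0000 0.0000 0.0000
75.3638 56.5623 30.9257 7.0404 0.0000 0.0000 0.0000 0.0000
82.7914 66.6904 44.7357 14.7995 0.0000 0.0000 0.0000 0.0000 0.0000

Δt=0.24538, u=1.16771, d=0.85638, q=0.51616, disc=e^(-rΔt)=0.98321
k=8 terminal: V=max(K-S,0) → 82.7914 66.6904 44.7357 14.7995 0.0000 0.0000 0.0000 0.0000 0.0000
k=7: j=0 S=51.7162 intr=75.3638 cont=73.2303 V=75.3638[EX]; j=1 S=70.5177 intr=56.5623 cont=54.4289 V=56.5623[EX]; j=2 S=96.1543 intr=30.9257 cont=28.7922 V=30.9257[EX]; j=3 S=131.1112 intr=0.0000 cont=7.0404 V=7.0404[hold]; j=4 S=178.7766 intr=0.0000 cont=0.0000 V=0.0000[hold]; j=5 S=243.7707 intr=0.0000 cont=0.0000 V=0.0000[hold]; j=6 S=332.3935 intr=0.0000 cont=0.0000 V=0.0000[hold]; j=7 S=453.2349 intr=0.0000 cont=0.0000 V=0.0000[hold]  S*(7)=96.1543
k=6: j=0 S=60.3896 intr=66.6904 cont=64.5569 V=66.6904[EX]; j=1 S=82.3443 intr=44.7357 cont=42.6023 V=44.7357[EX]; j=2 S=112.2805 intr=14.7995 cont=18.2848 V=18.2848[hold]; j=3 S=153.1000 intr=0.0000 cont=3.3492 V=3.3492[hold]; j=4 S=208.7594 intr=0.0000 cont=0.0000 V=0.0000[hold]; j=5 S=284.6538 intr=0.0000 cont=0.0000 V=0.0000[hold]; j=6 S=388.1396 intr=0.0000 cont=0.0000 V=0.0000[hold]  S*(6)=82.3443
k=5: j=0 S=70.5177 intr=56.5623 cont=54.4289 V=56.5623[EX]; j=1 S=96.1543 intr=30.9257 cont=30.5610 V=30.9257[EX]; j=2 S=131.1112 intr=0.0000 cont=10.3981 V=10.3981[hold]; j=3 S=178.7766 intr=0.0000 cont=1.5933 V=1.5933[hold]; j=4 S=243.7707 intr=0.0000 cont=0.0000 V=0.0000[hold]; j=5 S=332.3935 intr=0.0000 cont=0.0000 V=0.0000[hold]  S*(5)=96.1543
k=4: j=0 S=82.3443 intr=44.7357 cont=42.6023 V=44.7357[EX]; j=1 S=112.2805 intr=14.7995 cont=19.9888 V=19.9888[hold]; j=2 S=153.1000 intr=0.0000 cont=5.7551 V=5.7551[hold]; j=3 S=208.7594 intr=0.0000 cont=0.7580 V=0.7580[hold]; j=4 S=284.6538 intr=0.0000 cont=0.0000 V=0.0000[hold]  S*(4)=82.3443
k=3: j=0 S=96.1543 intr=30.9257 cont=31.4258 V=31.4258[hold]; j=1 S=131.1112 intr=0.0000 cont=12.4297 V=12.4297[hold]; j=2 S=178.7766 intr=0.0000 cont=3.1225 V=3.1225[hold]; j=3 S=243.7707 intr=0.0000 cont=0.3606 V=0.3606[hold]  S*(3)=-
k=2: j=0 S=112.2805 intr=14.7995 cont=21.2578 V=21.2578[hold]; j=1 S=153.1000 intr=0.0000 cont=7.4977 V=7.4977[hold]; j=2 S=208.7594 intr=0.0000 cont=1.6684 V=1.6684[hold]  S*(2)=-
k=1: j=0 S=131.1112 intr=0.0000 cont=13.9177 V=13.9177[hold]; j=1 S=178.7766 intr=0.0000 cont=4.4135 V=4.4135[hold]  S*(1)=-
k=0: j=0 S=153.1000 intr=0.0000 cont=8.8607 V=8.8607[hold]  S*(0)=-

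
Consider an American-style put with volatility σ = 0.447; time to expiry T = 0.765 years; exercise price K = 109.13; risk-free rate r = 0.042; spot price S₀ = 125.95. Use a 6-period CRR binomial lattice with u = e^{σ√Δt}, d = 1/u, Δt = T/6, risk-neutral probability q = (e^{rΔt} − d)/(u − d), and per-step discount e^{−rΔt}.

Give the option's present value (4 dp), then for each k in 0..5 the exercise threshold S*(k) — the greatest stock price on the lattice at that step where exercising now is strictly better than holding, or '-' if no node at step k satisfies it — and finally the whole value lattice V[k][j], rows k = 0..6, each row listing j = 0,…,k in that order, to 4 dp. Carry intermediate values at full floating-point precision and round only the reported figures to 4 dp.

price = 10.3489
boundary = - - - - 66.5159 78.0268
tree:
10.3489
15.5821 4.7260
22.7393 7.9079 1.2896
31.9084 12.9393 2.4787 0.0000
42.6141 20.5262 4.7642 0.0000 0.0000
52.4268 31.1032 9.1570 0.0000 0.0000 0.0000
60.7919 42.6141 17.6003 0.0000 0.0000 0.0000 0.0000

params: Δt=0.12750 u=1.17305 d=0.85248 q=0.47693 e^(-rΔt)=0.99466
t_6 payoffs: 60.7919 42.6141 17.6003 0.0000 0.0000 0.0000 0.0000
t_5: node(5,0) S=56.7032 payoff=52.4268 vs cont=51.8440 → 52.4268 [stop]  node(5,1) S=78.0268 payoff=31.1032 vs cont=30.5204 → 31.1032 [stop]  node(5,2) S=107.3693 payoff=1.7607 vs cont=9.1570 → 9.1570 [wait]  node(5,3) S=147.7462 payoff=0.0000 vs cont=0.0000 → 0.0000 [wait]  node(5,4) S=203.3071 payoff=0.0000 vs cont=0.0000 → 0.0000 [wait]  node(5,5) S=279.7621 payoff=0.0000 vs cont=0.0000 → 0.0000 [wait]  ⇒ S*(5)=78.0268
t_4: node(4,0) S=66.5159 payoff=42.6141 vs cont=42.0313 → 42.6141 [stop]  node(4,1) S=91.5297 payoff=17.6003 vs cont=20.5262 → 20.5262 [wait]  node(4,2) S=125.9500 payoff=0.0000 vs cont=4.7642 → 4.7642 [wait]  node(4,3) S=173.3143 payoff=0.0000 vs cont=0.0000 → 0.0000 [wait]  node(4,4) S=238.4903 payoff=0.0000 vs cont=0.0000 → 0.0000 [wait]  ⇒ S*(4)=66.5159
t_3: node(3,0) S=78.0268 payoff=31.1032 vs cont=31.9084 → 31.9084 [wait]  node(3,1) S=107.3693 payoff=1.7607 vs cont=12.9393 → 12.9393 [wait]  node(3,2) S=147.7462 payoff=0.0000 vs cont=2.4787 → 2.4787 [wait]  node(3,3) S=203.3071 payoff=0.0000 vs cont=0.0000 → 0.0000 [wait]  ⇒ S*(3)=-
t_2: node(2,0) S=91.5297 payoff=17.6003 vs cont=22.7393 → 22.7393 [wait]  node(2,1) S=125.9500 payoff=0.0000 vs cont=7.9079 → 7.9079 [wait]  node(2,2) S=173.3143 payoff=0.0000 vs cont=1.2896 → 1.2896 [wait]  ⇒ S*(2)=-
t_1: node(1,0) S=107.3693 payoff=1.7607 vs cont=15.5821 → 15.5821 [wait]  node(1,1) S=147.7462 payoff=0.0000 vs cont=4.7260 → 4.7260 [wait]  ⇒ S*(1)=-
t_0: node(0,0) S=125.9500 payoff=0.0000 vs cont=10.3489 → 10.3489 [wait]  ⇒ S*(0)=-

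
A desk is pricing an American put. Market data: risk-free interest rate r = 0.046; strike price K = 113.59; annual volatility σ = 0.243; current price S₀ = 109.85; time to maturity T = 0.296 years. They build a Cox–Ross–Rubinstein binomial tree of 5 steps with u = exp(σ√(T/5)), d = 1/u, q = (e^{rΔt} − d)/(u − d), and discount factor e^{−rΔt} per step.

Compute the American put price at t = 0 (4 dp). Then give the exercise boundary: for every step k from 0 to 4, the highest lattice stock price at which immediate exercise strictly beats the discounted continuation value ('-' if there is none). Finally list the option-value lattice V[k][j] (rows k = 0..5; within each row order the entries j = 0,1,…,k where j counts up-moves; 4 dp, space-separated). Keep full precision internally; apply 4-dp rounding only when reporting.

params: Δt=0.05920 u=1.06091 d=0.94259 q=0.50827 e^(-rΔt)=0.99728
t_5 payoffs: 31.8541 21.5942 10.0465 0.0000 0.0000 0.0000
t_4: node(4,0) S=86.7142 payoff=26.8758 vs cont=26.5669 → 26.8758 [stop]  node(4,1) S=97.5990 payoff=15.9910 vs cont=15.6821 → 15.9910 [stop]  node(4,2) S=109.8500 payoff=3.7400 vs cont=4.9267 → 4.9267 [wait]  node(4,3) S=123.6388 payoff=0.0000 vs cont=0.0000 → 0.0000 [wait]  node(4,4) S=139.1585 payoff=0.0000 vs cont=0.0000 → 0.0000 [wait]  ⇒ S*(4)=97.5990
t_3: node(3,0) S=91.9958 payoff=21.5942 vs cont=21.2853 → 21.5942 [stop]  node(3,1) S=103.5435 payoff=10.0465 vs cont=10.3392 → 10.3392 [wait]  node(3,2) S=116.5407 payoff=0.0000 vs cont=2.4160 → 2.4160 [wait]  node(3,3) S=131.1693 payoff=0.0000 vs cont=0.0000 → 0.0000 [wait]  ⇒ S*(3)=91.9958
t_2: node(2,0) S=97.5990 payoff=15.9910 vs cont=15.8305 → 15.9910 [stop]  node(2,1) S=109.8500 payoff=3.7400 vs cont=6.2949 → 6.2949 [wait]  node(2,2) S=123.6388 payoff=0.0000 vs cont=1.1848 → 1.1848 [wait]  ⇒ S*(2)=97.5990
t_1: node(1,0) S=103.5435 payoff=10.0465 vs cont=11.0327 → 11.0327 [wait]  node(1,1) S=116.5407 payoff=0.0000 vs cont=3.6875 → 3.6875 [wait]  ⇒ S*(1)=-
t_0: node(0,0) S=109.8500 payoff=3.7400 vs cont=7.2795 → 7.2795 [wait]  ⇒ S*(0)=-

price = 7.2795
boundary = - - 97.5990 91.9958 97.5990
tree:
7.2795
11.0327 3.6875
15.9910 6.2949 1.1848
21.5942 10.3392 2.4160 0.0000
26.8758 15.9910 4.9267 0.0000 0.0000
31.8541 21.5942 10.0465 0.0000 0.0000 0.0000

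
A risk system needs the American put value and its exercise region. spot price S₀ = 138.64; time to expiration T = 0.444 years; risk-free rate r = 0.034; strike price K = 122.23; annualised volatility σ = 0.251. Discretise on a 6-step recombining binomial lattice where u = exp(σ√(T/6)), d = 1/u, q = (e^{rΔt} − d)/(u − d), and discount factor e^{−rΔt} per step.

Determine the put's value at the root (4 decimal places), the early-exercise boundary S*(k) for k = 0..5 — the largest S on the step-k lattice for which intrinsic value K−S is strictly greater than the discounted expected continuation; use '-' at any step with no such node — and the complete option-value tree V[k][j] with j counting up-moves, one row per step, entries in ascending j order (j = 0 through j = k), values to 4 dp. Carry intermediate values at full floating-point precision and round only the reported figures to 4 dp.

price = 2.3552
boundary = - - - - 105.5055 112.9610
tree:
2.3552
4.0065 0.7248
6.6697 1.3780 0.0787
10.7840 2.6114 0.1583 0.0000
16.7245 4.9303 0.3183 0.0000 0.0000
23.6879 9.2690 0.6400 0.0000 0.0000 0.0000
30.1917 16.7245 1.2867 0.0000 0.0000 0.0000 0.0000

params: Δt=0.07400 u=1.07066 d=0.93400 q=0.50137 e^(-rΔt)=0.99749
t_6 payoffs: 30.1917 16.7245 1.2867 0.0000 0.0000 0.0000 0.0000
t_5: node(5,0) S=98.5421 payoff=23.6879 vs cont=23.3808 → 23.6879 [stop]  node(5,1) S=112.9610 payoff=9.2690 vs cont=8.9619 → 9.2690 [stop]  node(5,2) S=129.4897 payoff=0.0000 vs cont=0.6400 → 0.6400 [wait]  node(5,3) S=148.4369 payoff=0.0000 vs cont=0.0000 → 0.0000 [wait]  node(5,4) S=170.1565 payoff=0.0000 vs cont=0.0000 → 0.0000 [wait]  node(5,5) S=195.0542 payoff=0.0000 vs cont=0.0000 → 0.0000 [wait]  ⇒ S*(5)=112.9610
t_4: node(4,0) S=105.5055 payoff=16.7245 vs cont=16.4174 → 16.7245 [stop]  node(4,1) S=120.9433 payoff=1.2867 vs cont=4.9303 → 4.9303 [wait]  node(4,2) S=138.6400 payoff=0.0000 vs cont=0.3183 → 0.3183 [wait]  node(4,3) S=158.9261 payoff=0.0000 vs cont=0.0000 → 0.0000 [wait]  node(4,4) S=182.1805 payoff=0.0000 vs cont=0.0000 → 0.0000 [wait]  ⇒ S*(4)=105.5055
t_3: node(3,0) S=112.9610 payoff=9.2690 vs cont=10.7840 → 10.7840 [wait]  node(3,1) S=129.4897 payoff=0.0000 vs cont=2.6114 → 2.6114 [wait]  node(3,2) S=148.4369 payoff=0.0000 vs cont=0.1583 → 0.1583 [wait]  node(3,3) S=170.1565 payoff=0.0000 vs cont=0.0000 → 0.0000 [wait]  ⇒ S*(3)=-
t_2: node(2,0) S=120.9433 payoff=1.2867 vs cont=6.6697 → 6.6697 [wait]  node(2,1) S=138.6400 payoff=0.0000 vs cont=1.3780 → 1.3780 [wait]  node(2,2) S=158.9261 payoff=0.0000 vs cont=0.0787 → 0.0787 [wait]  ⇒ S*(2)=-
t_1: node(1,0) S=129.4897 payoff=0.0000 vs cont=4.0065 → 4.0065 [wait]  node(1,1) S=148.4369 payoff=0.0000 vs cont=0.7248 → 0.7248 [wait]  ⇒ S*(1)=-
t_0: node(0,0) S=138.6400 payoff=0.0000 vs cont=2.3552 → 2.3552 [wait]  ⇒ S*(0)=-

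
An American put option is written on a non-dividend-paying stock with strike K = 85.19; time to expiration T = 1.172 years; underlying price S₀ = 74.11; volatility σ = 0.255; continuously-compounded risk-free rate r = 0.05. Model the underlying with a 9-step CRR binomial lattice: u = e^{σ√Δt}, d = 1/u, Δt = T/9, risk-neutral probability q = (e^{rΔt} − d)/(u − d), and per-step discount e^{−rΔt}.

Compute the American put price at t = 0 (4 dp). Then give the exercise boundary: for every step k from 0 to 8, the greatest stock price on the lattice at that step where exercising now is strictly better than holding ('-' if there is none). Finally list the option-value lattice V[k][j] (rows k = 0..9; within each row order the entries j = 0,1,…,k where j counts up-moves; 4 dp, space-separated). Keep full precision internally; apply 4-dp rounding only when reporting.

price = 13.2499
boundary = - - 61.6523 56.2322 61.6523 67.5948 61.6523 67.5948 74.1100
tree:
13.2499
17.9207 8.9750
23.5377 12.8052 5.4454
28.9578 17.6829 8.3279 2.7725
33.9013 23.5377 12.3380 4.6188 1.0513
38.4103 28.9578 17.5952 7.4937 1.9426 0.2167
42.5228 33.9013 23.5377 11.7496 3.5402 0.4474 0.0000
46.2738 38.4103 28.9578 17.5952 6.3378 0.9237 0.0000 0.0000
49.6951 42.5228 33.9013 23.5377 11.0800 1.9069 0.0000 0.0000 0.0000
52.8156 46.2738 38.4103 28.9578 17.5952 3.9368 0.0000 0.0000 0.0000 0.0000

params: Δt=0.13022 u=1.09639 d=0.91209 q=0.51246 e^(-rΔt)=0.99351
t_9 payoffs: 52.8156 46.2738 38.4103 28.9578 17.5952 3.9368 0.0000 0.0000 0.0000 0.0000
t_8: node(8,0) S=35.4949 payoff=49.6951 vs cont=49.1422 → 49.6951 [stop]  node(8,1) S=42.6672 payoff=42.5228 vs cont=41.9699 → 42.5228 [stop]  node(8,2) S=51.2887 payoff=33.9013 vs cont=33.3484 → 33.9013 [stop]  node(8,3) S=61.6523 payoff=23.5377 vs cont=22.9848 → 23.5377 [stop]  node(8,4) S=74.1100 payoff=11.0800 vs cont=10.5271 → 11.0800 [stop]  node(8,5) S=89.0850 payoff=0.0000 vs cont=1.9069 → 1.9069 [wait]  node(8,6) S=107.0859 payoff=0.0000 vs cont=0.0000 → 0.0000 [wait]  node(8,7) S=128.7241 payoff=0.0000 vs cont=0.0000 → 0.0000 [wait]  node(8,8) S=154.7346 payoff=0.0000 vs cont=0.0000 → 0.0000 [wait]  ⇒ S*(8)=74.1100
t_7: node(7,0) S=38.9162 payoff=46.2738 vs cont=45.7210 → 46.2738 [stop]  node(7,1) S=46.7797 payoff=38.4103 vs cont=37.8574 → 38.4103 [stop]  node(7,2) S=56.2322 payoff=28.9578 vs cont=28.4049 → 28.9578 [stop]  node(7,3) S=67.5948 payoff=17.5952 vs cont=17.0424 → 17.5952 [stop]  node(7,4) S=81.2532 payoff=3.9368 vs cont=6.3378 → 6.3378 [wait]  node(7,5) S=97.6716 payoff=0.0000 vs cont=0.9237 → 0.9237 [wait]  node(7,6) S=117.4075 payoff=0.0000 vs cont=0.0000 → 0.0000 [wait]  node(7,7) S=141.1314 payoff=0.0000 vs cont=0.0000 → 0.0000 [wait]  ⇒ S*(7)=67.5948
t_6: node(6,0) S=42.6672 payoff=42.5228 vs cont=41.9699 → 42.5228 [stop]  node(6,1) S=51.2887 payoff=33.9013 vs cont=33.3484 → 33.9013 [stop]  node(6,2) S=61.6523 payoff=23.5377 vs cont=22.9848 → 23.5377 [stop]  node(6,3) S=74.1100 payoff=11.0800 vs cont=11.7496 → 11.7496 [wait]  node(6,4) S=89.0850 payoff=0.0000 vs cont=3.5402 → 3.5402 [wait]  node(6,5) S=107.0859 payoff=0.0000 vs cont=0.4474 → 0.4474 [wait]  node(6,6) S=128.7241 payoff=0.0000 vs cont=0.0000 → 0.0000 [wait]  ⇒ S*(6)=61.6523
t_5: node(5,0) S=46.7797 payoff=38.4103 vs cont=37.8574 → 38.4103 [stop]  node(5,1) S=56.2322 payoff=28.9578 vs cont=28.4049 → 28.9578 [stop]  node(5,2) S=67.5948 payoff=17.5952 vs cont=17.3833 → 17.5952 [stop]  node(5,3) S=81.2532 payoff=3.9368 vs cont=7.4937 → 7.4937 [wait]  node(5,4) S=97.6716 payoff=0.0000 vs cont=1.9426 → 1.9426 [wait]  node(5,5) S=117.4075 payoff=0.0000 vs cont=0.2167 → 0.2167 [wait]  ⇒ S*(5)=67.5948
t_4: node(4,0) S=51.2887 payoff=33.9013 vs cont=33.3484 → 33.9013 [stop]  node(4,1) S=61.6523 payoff=23.5377 vs cont=22.9848 → 23.5377 [stop]  node(4,2) S=74.1100 payoff=11.0800 vs cont=12.3380 → 12.3380 [wait]  node(4,3) S=89.0850 payoff=0.0000 vs cont=4.6188 → 4.6188 [wait]  node(4,4) S=107.0859 payoff=0.0000 vs cont=1.0513 → 1.0513 [wait]  ⇒ S*(4)=61.6523
t_3: node(3,0) S=56.2322 payoff=28.9578 vs cont=28.4049 → 28.9578 [stop]  node(3,1) S=67.5948 payoff=17.5952 vs cont=17.6829 → 17.6829 [wait]  node(3,2) S=81.2532 payoff=3.9368 vs cont=8.3279 → 8.3279 [wait]  node(3,3) S=97.6716 payoff=0.0000 vs cont=2.7725 → 2.7725 [wait]  ⇒ S*(3)=56.2322
t_2: node(2,0) S=61.6523 payoff=23.5377 vs cont=23.0294 → 23.5377 [stop]  node(2,1) S=74.1100 payoff=11.0800 vs cont=12.8052 → 12.8052 [wait]  node(2,2) S=89.0850 payoff=0.0000 vs cont=5.4454 → 5.4454 [wait]  ⇒ S*(2)=61.6523
t_1: node(1,0) S=67.5948 payoff=17.5952 vs cont=17.9207 → 17.9207 [wait]  node(1,1) S=81.2532 payoff=3.9368 vs cont=8.9750 → 8.9750 [wait]  ⇒ S*(1)=-
t_0: node(0,0) S=74.1100 payoff=11.0800 vs cont=13.2499 → 13.2499 [wait]  ⇒ S*(0)=-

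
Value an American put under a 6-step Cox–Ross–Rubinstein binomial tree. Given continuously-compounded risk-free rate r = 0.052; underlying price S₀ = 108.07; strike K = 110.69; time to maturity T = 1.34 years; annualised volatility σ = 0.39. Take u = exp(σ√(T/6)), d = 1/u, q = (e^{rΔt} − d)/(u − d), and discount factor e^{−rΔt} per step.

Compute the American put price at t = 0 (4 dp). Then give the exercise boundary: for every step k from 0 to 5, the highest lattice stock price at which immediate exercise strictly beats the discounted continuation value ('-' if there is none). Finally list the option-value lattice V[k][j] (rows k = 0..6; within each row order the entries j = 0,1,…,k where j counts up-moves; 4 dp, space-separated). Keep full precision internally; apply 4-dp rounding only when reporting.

Δt=0.22333  u=1.20238  d=0.83168  q=0.48556  discount=0.98845
step 6 (expiry): payoffs max(K−S,0) = 74.9261 58.9851 35.9388 2.6200 0.0000 0.0000 0.0000
step 5: (k=5,j=0): S=43.0019, (K−S)⁺=67.6881, hold=66.4100 ⇒ V=67.6881 exercise | (k=5,j=1): S=62.1691, (K−S)⁺=48.5209, hold=47.2428 ⇒ V=48.5209 exercise | (k=5,j=2): S=89.8797, (K−S)⁺=20.8103, hold=19.5322 ⇒ V=20.8103 exercise | (k=5,j=3): S=129.9417, (K−S)⁺=0.0000, hold=1.3323 ⇒ V=1.3323 continue | (k=5,j=4): S=187.8605, (K−S)⁺=0.0000, hold=0.0000 ⇒ V=0.0000 continue | (k=5,j=5): S=271.5953, (K−S)⁺=0.0000, hold=0.0000 ⇒ V=0.0000 continue  boundary S*=89.8797
step 4: (k=4,j=0): S=51.7049, (K−S)⁺=58.9851, hold=57.7071 ⇒ V=58.9851 exercise | (k=4,j=1): S=74.7512, (K−S)⁺=35.9388, hold=34.6607 ⇒ V=35.9388 exercise | (k=4,j=2): S=108.0700, (K−S)⁺=2.6200, hold=11.2214 ⇒ V=11.2214 continue | (k=4,j=3): S=156.2399, (K−S)⁺=0.0000, hold=0.6775 ⇒ V=0.6775 continue | (k=4,j=4): S=225.8806, (K−S)⁺=0.0000, hold=0.0000 ⇒ V=0.0000 continue  boundary S*=74.7512
step 3: (k=3,j=0): S=62.1691, (K−S)⁺=48.5209, hold=47.2428 ⇒ V=48.5209 exercise | (k=3,j=1): S=89.8797, (K−S)⁺=20.8103, hold=23.6605 ⇒ V=23.6605 continue | (k=3,j=2): S=129.9417, (K−S)⁺=0.0000, hold=6.0312 ⇒ V=6.0312 continue | (k=3,j=3): S=187.8605, (K−S)⁺=0.0000, hold=0.3445 ⇒ V=0.3445 continue  boundary S*=62.1691
step 2: (k=2,j=0): S=74.7512, (K−S)⁺=35.9388, hold=36.0287 ⇒ V=36.0287 continue | (k=2,j=1): S=108.0700, (K−S)⁺=2.6200, hold=14.9260 ⇒ V=14.9260 continue | (k=2,j=2): S=156.2399, (K−S)⁺=0.0000, hold=3.2322 ⇒ V=3.2322 continue  boundary S*=-
step 1: (k=1,j=0): S=89.8797, (K−S)⁺=20.8103, hold=25.4843 ⇒ V=25.4843 continue | (k=1,j=1): S=129.9417, (K−S)⁺=0.0000, hold=9.1411 ⇒ V=9.1411 continue  boundary S*=-
step 0: (k=0,j=0): S=108.0700, (K−S)⁺=2.6200, hold=17.3460 ⇒ V=17.3460 continue  boundary S*=-

price = 17.3460
boundary = - - - 62.1691 74.7512 89.8797
tree:
17.3460
25.4843 9.1411
36.0287 14.9260 3.2322
48.5209 23.6605 6.0312 0.3445
58.9851 35.9388 11.2214 0.6775 0.0000
67.6881 48.5209 20.8103 1.3323 0.0000 0.0000
74.9261 58.9851 35.9388 2.6200 0.0000 0.0000 0.0000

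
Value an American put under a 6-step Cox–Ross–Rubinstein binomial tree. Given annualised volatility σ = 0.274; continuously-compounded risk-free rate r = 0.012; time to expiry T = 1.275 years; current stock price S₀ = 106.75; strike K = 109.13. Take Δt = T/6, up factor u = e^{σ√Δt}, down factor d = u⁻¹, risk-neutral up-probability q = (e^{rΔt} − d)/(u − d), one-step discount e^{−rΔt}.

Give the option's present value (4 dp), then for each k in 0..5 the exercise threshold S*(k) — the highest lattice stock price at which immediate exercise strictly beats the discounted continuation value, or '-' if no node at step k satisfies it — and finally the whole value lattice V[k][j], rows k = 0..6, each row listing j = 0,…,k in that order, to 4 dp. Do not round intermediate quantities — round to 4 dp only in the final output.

price = 13.6123
boundary = - - - 73.0809 82.9198 94.0834
tree:
13.6123
19.5840 7.1777
27.1751 11.4168 2.5968
36.0491 17.6503 4.6852 0.3349
44.7207 26.2102 8.4170 0.6439 0.0000
52.3632 36.0491 15.0466 1.2379 0.0000 0.0000
59.0990 44.7207 26.2102 2.3800 0.0000 0.0000 0.0000

params: Δt=0.21250 u=1.13463 d=0.88134 q=0.47855 e^(-rΔt)=0.99745
t_6 payoffs: 59.0990 44.7207 26.2102 2.3800 0.0000 0.0000 0.0000
t_5: node(5,0) S=56.7668 payoff=52.3632 vs cont=52.0853 → 52.3632 [stop]  node(5,1) S=73.0809 payoff=36.0491 vs cont=35.7712 → 36.0491 [stop]  node(5,2) S=94.0834 payoff=15.0466 vs cont=14.7686 → 15.0466 [stop]  node(5,3) S=121.1219 payoff=0.0000 vs cont=1.2379 → 1.2379 [wait]  node(5,4) S=155.9309 payoff=0.0000 vs cont=0.0000 → 0.0000 [wait]  node(5,5) S=200.7436 payoff=0.0000 vs cont=0.0000 → 0.0000 [wait]  ⇒ S*(5)=94.0834
t_4: node(4,0) S=64.4093 payoff=44.7207 vs cont=44.4427 → 44.7207 [stop]  node(4,1) S=82.9198 payoff=26.2102 vs cont=25.9323 → 26.2102 [stop]  node(4,2) S=106.7500 payoff=2.3800 vs cont=8.4170 → 8.4170 [wait]  node(4,3) S=137.4287 payoff=0.0000 vs cont=0.6439 → 0.6439 [wait]  node(4,4) S=176.9241 payoff=0.0000 vs cont=0.0000 → 0.0000 [wait]  ⇒ S*(4)=82.9198
t_3: node(3,0) S=73.0809 payoff=36.0491 vs cont=35.7712 → 36.0491 [stop]  node(3,1) S=94.0834 payoff=15.0466 vs cont=17.6503 → 17.6503 [wait]  node(3,2) S=121.1219 payoff=0.0000 vs cont=4.6852 → 4.6852 [wait]  node(3,3) S=155.9309 payoff=0.0000 vs cont=0.3349 → 0.3349 [wait]  ⇒ S*(3)=73.0809
t_2: node(2,0) S=82.9198 payoff=26.2102 vs cont=27.1751 → 27.1751 [wait]  node(2,1) S=106.7500 payoff=2.3800 vs cont=11.4168 → 11.4168 [wait]  node(2,2) S=137.4287 payoff=0.0000 vs cont=2.5968 → 2.5968 [wait]  ⇒ S*(2)=-
t_1: node(1,0) S=94.0834 payoff=15.0466 vs cont=19.5840 → 19.5840 [wait]  node(1,1) S=121.1219 payoff=0.0000 vs cont=7.1777 → 7.1777 [wait]  ⇒ S*(1)=-
t_0: node(0,0) S=106.7500 payoff=2.3800 vs cont=13.6123 → 13.6123 [wait]  ⇒ S*(0)=-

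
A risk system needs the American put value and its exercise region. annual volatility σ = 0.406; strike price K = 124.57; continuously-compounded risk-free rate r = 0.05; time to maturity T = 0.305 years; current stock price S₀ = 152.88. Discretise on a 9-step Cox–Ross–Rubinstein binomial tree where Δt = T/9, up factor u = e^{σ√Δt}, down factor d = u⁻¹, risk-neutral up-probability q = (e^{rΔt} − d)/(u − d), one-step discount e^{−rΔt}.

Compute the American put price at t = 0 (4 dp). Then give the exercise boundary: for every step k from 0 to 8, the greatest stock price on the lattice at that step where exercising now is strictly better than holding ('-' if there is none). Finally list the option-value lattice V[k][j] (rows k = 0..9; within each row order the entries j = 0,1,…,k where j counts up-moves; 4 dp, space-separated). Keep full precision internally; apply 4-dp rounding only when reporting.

Δt=0.03389, u=1.07760, d=0.92798, q=0.49266, disc=e^(-rΔt)=0.99831
k=9 terminal: V=max(K-S,0) → 46.5480 33.9684 19.3607 2.3977 0.0000 0.0000 0.0000 0.0000 0.0000 0.0000
k=8: j=0 S=84.0768 intr=40.4932 cont=40.2823 V=40.4932[EX]; j=1 S=97.6326 intr=26.9374 cont=26.7265 V=26.9374[EX]; j=2 S=113.3740 intr=11.1960 cont=10.9851 V=11.1960[EX]; j=3 S=131.6534 intr=0.0000 cont=1.2144 V=1.2144[hold]; j=4 S=152.8800 intr=0.0000 cont=0.0000 V=0.0000[hold]; j=5 S=177.5290 intr=0.0000 cont=0.0000 V=0.0000[hold]; j=6 S=206.1521 intr=0.0000 cont=0.0000 V=0.0000[hold]; j=7 S=239.3902 intr=0.0000 cont=0.0000 V=0.0000[hold]; j=8 S=277.9873 intr=0.0000 cont=0.0000 V=0.0000[hold]  S*(8)=113.3740
k=7: j=0 S=90.6016 intr=33.9684 cont=33.7575 V=33.9684[EX]; j=1 S=105.2093 intr=19.3607 cont=19.1498 V=19.3607[EX]; j=2 S=122.1723 intr=2.3977 cont=6.2678 V=6.2678[hold]; j=3 S=141.8703 intr=0.0000 cont=0.6151 V=0.6151[hold]; j=4 S=164.7441 intr=0.0000 cont=0.0000 V=0.0000[hold]; j=5 S=191.3060 intr=0.0000 cont=0.0000 V=0.0000[hold]; j=6 S=222.1504 intr=0.0000 cont=0.0000 V=0.0000[hold]; j=7 S=257.9679 intr=0.0000 cont=0.0000 V=0.0000[hold]  S*(7)=105.2093
k=6: j=0 S=97.6326 intr=26.9374 cont=26.7265 V=26.9374[EX]; j=1 S=113.3740 intr=11.1960 cont=12.8885 V=12.8885[hold]; j=2 S=131.6534 intr=0.0000 cont=3.4771 V=3.4771[hold]; j=3 S=152.8800 intr=0.0000 cont=0.3115 V=0.3115[hold]; j=4 S=177.5290 intr=0.0000 cont=0.0000 V=0.0000[hold]; j=5 S=206.1521 intr=0.0000 cont=0.0000 V=0.0000[hold]; j=6 S=239.3902 intr=0.0000 cont=0.0000 V=0.0000[hold]  S*(6)=97.6326
k=5: j=0 S=105.2093 intr=19.3607 cont=19.9822 V=19.9822[hold]; j=1 S=122.1723 intr=2.3977 cont=8.2379 V=8.2379[hold]; j=2 S=141.8703 intr=0.0000 cont=1.9143 V=1.9143[hold]; j=3 S=164.7441 intr=0.0000 cont=0.1578 V=0.1578[hold]; j=4 S=191.3060 intr=0.0000 cont=0.0000 V=0.0000[hold]; j=5 S=222.1504 intr=0.0000 cont=0.0000 V=0.0000[hold]  S*(5)=-
k=4: j=0 S=113.3740 intr=11.1960 cont=14.1723 V=14.1723[hold]; j=1 S=131.6534 intr=0.0000 cont=5.1139 V=5.1139[hold]; j=2 S=152.8800 intr=0.0000 cont=1.0472 V=1.0472[hold]; j=3 S=177.5290 intr=0.0000 cont=0.0799 V=0.0799[hold]; j=4 S=206.1521 intr=0.0000 cont=0.0000 V=0.0000[hold]  S*(4)=-
k=3: j=0 S=122.1723 intr=2.3977 cont=9.6931 V=9.6931[hold]; j=1 S=141.8703 intr=0.0000 cont=3.1051 V=3.1051[hold]; j=2 S=164.7441 intr=0.0000 cont=0.5697 V=0.5697[hold]; j=3 S=191.3060 intr=0.0000 cont=0.0405 V=0.0405[hold]  S*(3)=-
k=2: j=0 S=131.6534 intr=0.0000 cont=6.4366 V=6.4366[hold]; j=1 S=152.8800 intr=0.0000 cont=1.8529 V=1.8529[hold]; j=2 S=177.5290 intr=0.0000 cont=0.3084 V=0.3084[hold]  S*(2)=-
k=1: j=0 S=141.8703 intr=0.0000 cont=4.1713 V=4.1713[hold]; j=1 S=164.7441 intr=0.0000 cont=1.0901 V=1.0901[hold]  S*(1)=-
k=0: j=0 S=152.8800 intr=0.0000 cont=2.6488 V=2.6488[hold]  S*(0)=-

price = 2.6488
boundary = - - - - - - 97.6326 105.2093 113.3740
tree:
2.6488
4.1713 1.0901
6.4366 1.8529 0.3084
9.6931 3.1051 0.5697 0.0405
14.1723 5.1139 1.0472 0.0799 0.0000
19.9822 8.2379 1.9143 0.1578 0.0000 0.0000
26.9374 12.8885 3.4771 0.3115 0.0000 0.0000 0.0000
33.9684 19.3607 6.2678 0.6151 0.0000 0.0000 0.0000 0.0000
40.4932 26.9374 11.1960 1.2144 0.0000 0.0000 0.0000 0.0000 0.0000
46.5480 33.9684 19.3607 2.3977 0.0000 0.0000 0.0000 0.0000 0.0000 0.0000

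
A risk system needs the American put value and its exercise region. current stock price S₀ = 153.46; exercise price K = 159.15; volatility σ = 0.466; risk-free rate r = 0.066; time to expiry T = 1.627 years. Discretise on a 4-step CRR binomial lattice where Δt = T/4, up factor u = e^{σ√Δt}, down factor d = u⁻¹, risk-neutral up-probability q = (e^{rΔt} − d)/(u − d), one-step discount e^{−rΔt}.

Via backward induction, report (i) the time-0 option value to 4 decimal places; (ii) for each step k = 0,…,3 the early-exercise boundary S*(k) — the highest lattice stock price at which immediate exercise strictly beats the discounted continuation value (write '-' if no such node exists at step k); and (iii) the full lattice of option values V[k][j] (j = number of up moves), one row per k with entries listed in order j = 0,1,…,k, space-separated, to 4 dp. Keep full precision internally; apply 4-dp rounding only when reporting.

Δt=0.40675, u=1.34609, d=0.74289, q=0.47135, disc=e^(-rΔt)=0.97351
k=4 terminal: V=max(K-S,0) → 112.4083 74.4565 5.6900 0.0000 0.0000
k=3: j=0 S=62.9184 intr=96.2316 cont=92.0160 V=96.2316[EX]; j=1 S=114.0047 intr=45.1453 cont=40.9297 V=45.1453[EX]; j=2 S=206.5703 intr=0.0000 cont=2.9283 V=2.9283[hold]; j=3 S=374.2941 intr=0.0000 cont=0.0000 V=0.0000[hold]  S*(3)=114.0047
k=2: j=0 S=84.6935 intr=74.4565 cont=70.2409 V=74.4565[EX]; j=1 S=153.4600 intr=5.6900 cont=24.5776 V=24.5776[hold]; j=2 S=278.0612 intr=0.0000 cont=1.5071 V=1.5071[hold]  S*(2)=84.6935
k=1: j=0 S=114.0047 intr=45.1453 cont=49.5966 V=49.5966[hold]; j=1 S=206.5703 intr=0.0000 cont=13.3403 V=13.3403[hold]  S*(1)=-
k=0: j=0 S=153.4600 intr=5.6900 cont=31.6461 V=31.6461[hold]  S*(0)=-

price = 31.6461
boundary = - - 84.6935 114.0047
tree:
31.6461
49.5966 13.3403
74.4565 24.5776 1.5071
96.2316 45.1453 2.9283 0.0000
112.4083 74.4565 5.6900 0.0000 0.0000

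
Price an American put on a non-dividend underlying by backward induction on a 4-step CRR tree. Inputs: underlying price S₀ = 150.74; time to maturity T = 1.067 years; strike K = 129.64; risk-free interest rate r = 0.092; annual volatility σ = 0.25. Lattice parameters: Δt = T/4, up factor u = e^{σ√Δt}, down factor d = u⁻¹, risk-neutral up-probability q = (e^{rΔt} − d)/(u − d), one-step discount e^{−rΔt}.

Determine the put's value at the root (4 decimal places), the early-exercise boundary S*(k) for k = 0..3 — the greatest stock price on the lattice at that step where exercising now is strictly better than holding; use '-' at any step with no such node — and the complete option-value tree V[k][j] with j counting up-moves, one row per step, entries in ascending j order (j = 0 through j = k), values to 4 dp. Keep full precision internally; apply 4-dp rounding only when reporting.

Δt=0.26675, u=1.13783, d=0.87887, q=0.56371, disc=e^(-rΔt)=0.97576
k=4 terminal: V=max(K-S,0) → 39.7058 13.2069 0.0000 0.0000 0.0000
k=3: j=0 S=102.3295 intr=27.3105 cont=24.1678 V=27.3105[EX]; j=1 S=132.4807 intr=0.0000 cont=5.6224 V=5.6224[hold]; j=2 S=171.5159 intr=0.0000 cont=0.0000 V=0.0000[hold]; j=3 S=222.0528 intr=0.0000 cont=0.0000 V=0.0000[hold]  S*(3)=102.3295
k=2: j=0 S=116.4331 intr=13.2069 cont=14.7191 V=14.7191[hold]; j=1 S=150.7400 intr=0.0000 cont=2.3935 V=2.3935[hold]; j=2 S=195.1553 intr=0.0000 cont=0.0000 V=0.0000[hold]  S*(2)=-
k=1: j=0 S=132.4807 intr=0.0000 cont=7.5827 V=7.5827[hold]; j=1 S=171.5159 intr=0.0000 cont=1.0190 V=1.0190[hold]  S*(1)=-
k=0: j=0 S=150.7400 intr=0.0000 cont=3.7886 V=3.7886[hold]  S*(0)=-

price = 3.7886
boundary = - - - 102.3295
tree:
3.7886
7.5827 1.0190
14.7191 2.3935 0.0000
27.3105 5.6224 0.0000 0.0000
39.7058 13.2069 0.0000 0.0000 0.0000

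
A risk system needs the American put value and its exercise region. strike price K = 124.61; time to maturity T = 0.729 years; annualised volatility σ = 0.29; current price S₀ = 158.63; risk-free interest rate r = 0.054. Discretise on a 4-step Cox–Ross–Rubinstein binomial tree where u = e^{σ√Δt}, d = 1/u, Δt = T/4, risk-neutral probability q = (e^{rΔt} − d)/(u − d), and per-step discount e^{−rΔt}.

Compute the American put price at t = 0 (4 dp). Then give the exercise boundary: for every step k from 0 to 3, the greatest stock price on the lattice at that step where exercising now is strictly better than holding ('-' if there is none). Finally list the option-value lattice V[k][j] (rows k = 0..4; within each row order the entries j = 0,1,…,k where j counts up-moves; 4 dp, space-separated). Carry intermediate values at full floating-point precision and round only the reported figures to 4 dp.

params: Δt=0.18225 u=1.13179 d=0.88355 q=0.50893 e^(-rΔt)=0.99021
t_4 payoffs: 27.9343 0.7728 0.0000 0.0000 0.0000
t_3: node(3,0) S=109.4169 payoff=15.1931 vs cont=13.9728 → 15.1931 [stop]  node(3,1) S=140.1581 payoff=0.0000 vs cont=0.3758 → 0.3758 [wait]  node(3,2) S=179.5363 payoff=0.0000 vs cont=0.0000 → 0.0000 [wait]  node(3,3) S=229.9781 payoff=0.0000 vs cont=0.0000 → 0.0000 [wait]  ⇒ S*(3)=109.4169
t_2: node(2,0) S=123.8372 payoff=0.7728 vs cont=7.5772 → 7.5772 [wait]  node(2,1) S=158.6300 payoff=0.0000 vs cont=0.1827 → 0.1827 [wait]  node(2,2) S=203.1980 payoff=0.0000 vs cont=0.0000 → 0.0000 [wait]  ⇒ S*(2)=-
t_1: node(1,0) S=140.1581 payoff=0.0000 vs cont=3.7766 → 3.7766 [wait]  node(1,1) S=179.5363 payoff=0.0000 vs cont=0.0888 → 0.0888 [wait]  ⇒ S*(1)=-
t_0: node(0,0) S=158.6300 payoff=0.0000 vs cont=1.8812 → 1.8812 [wait]  ⇒ S*(0)=-

price = 1.8812
boundary = - - - 109.4169
tree:
1.8812
3.7766 0.0888
7.5772 0.1827 0.0000
15.1931 0.3758 0.0000 0.0000
27.9343 0.7728 0.0000 0.0000 0.0000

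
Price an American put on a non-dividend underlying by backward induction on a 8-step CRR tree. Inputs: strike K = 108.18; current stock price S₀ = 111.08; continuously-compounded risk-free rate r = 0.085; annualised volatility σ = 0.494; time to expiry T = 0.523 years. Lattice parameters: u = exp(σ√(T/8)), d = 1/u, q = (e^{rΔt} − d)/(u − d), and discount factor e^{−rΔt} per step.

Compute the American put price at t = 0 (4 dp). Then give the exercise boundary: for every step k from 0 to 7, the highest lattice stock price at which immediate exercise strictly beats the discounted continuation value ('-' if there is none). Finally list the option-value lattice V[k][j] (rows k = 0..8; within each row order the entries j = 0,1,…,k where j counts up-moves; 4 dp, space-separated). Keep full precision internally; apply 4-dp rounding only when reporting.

price = 11.9840
boundary = - - - 76.0450 67.0217 76.0450 86.2831 76.0450
tree:
11.9840
17.2254 6.6749
23.9742 10.4098 2.8706
32.1350 15.7685 4.9611 0.7315
41.1583 23.0325 8.4012 1.4435 0.0000
49.1109 32.1350 13.8376 2.8488 0.0000 0.0000
56.1199 41.1583 21.8969 5.6222 0.0000 0.0000 0.0000
62.2972 49.1109 32.1350 11.0954 0.0000 0.0000 0.0000 0.0000
67.7415 56.1199 41.1583 21.8969 0.0000 0.0000 0.0000 0.0000 0.0000

Δt=0.06538, u=1.13463, d=0.88134, q=0.49046, disc=e^(-rΔt)=0.99446
k=8 terminal: V=max(K-S,0) → 67.7415 56.1199 41.1583 21.8969 0.0000 0.0000 0.0000 0.0000 0.0000
k=7: j=0 S=45.8828 intr=62.2972 cont=61.6977 V=62.2972[EX]; j=1 S=59.0691 intr=49.1109 cont=48.5114 V=49.1109[EX]; j=2 S=76.0450 intr=32.1350 cont=31.5355 V=32.1350[EX]; j=3 S=97.8996 intr=10.2804 cont=11.0954 V=11.0954[hold]; j=4 S=126.0349 intr=0.0000 cont=0.0000 V=0.0000[hold]; j=5 S=162.2562 intr=0.0000 cont=0.0000 V=0.0000[hold]; j=6 S=208.8870 intr=0.0000 cont=0.0000 V=0.0000[hold]; j=7 S=268.9191 intr=0.0000 cont=0.0000 V=0.0000[hold]  S*(7)=76.0450
k=6: j=0 S=52.0601 intr=56.1199 cont=55.5204 V=56.1199[EX]; j=1 S=67.0217 intr=41.1583 cont=40.5588 V=41.1583[EX]; j=2 S=86.2831 intr=21.8969 cont=21.6950 V=21.8969[EX]; j=3 S=111.0800 intr=0.0000 cont=5.6222 V=5.6222[hold]; j=4 S=143.0033 intr=0.0000 cont=0.0000 V=0.0000[hold]; j=5 S=184.1011 intr=0.0000 cont=0.0000 V=0.0000[hold]; j=6 S=237.0099 intr=0.0000 cont=0.0000 V=0.0000[hold]  S*(6)=86.2831
k=5: j=0 S=59.0691 intr=49.1109 cont=48.5114 V=49.1109[EX]; j=1 S=76.0450 intr=32.1350 cont=31.5355 V=32.1350[EX]; j=2 S=97.8996 intr=10.2804 cont=13.8376 V=13.8376[hold]; j=3 S=126.0349 intr=0.0000 cont=2.8488 V=2.8488[hold]; j=4 S=162.2562 intr=0.0000 cont=0.0000 V=0.0000[hold]; j=5 S=208.8870 intr=0.0000 cont=0.0000 V=0.0000[hold]  S*(5)=76.0450
k=4: j=0 S=67.0217 intr=41.1583 cont=40.5588 V=41.1583[EX]; j=1 S=86.2831 intr=21.8969 cont=23.0325 V=23.0325[hold]; j=2 S=111.0800 intr=0.0000 cont=8.4012 V=8.4012[hold]; j=3 S=143.0033 intr=0.0000 cont=1.4435 V=1.4435[hold]; j=4 S=184.1011 intr=0.0000 cont=0.0000 V=0.0000[hold]  S*(4)=67.0217
k=3: j=0 S=76.0450 intr=32.1350 cont=32.0894 V=32.1350[EX]; j=1 S=97.8996 intr=10.2804 cont=15.7685 V=15.7685[hold]; j=2 S=126.0349 intr=0.0000 cont=4.9611 V=4.9611[hold]; j=3 S=162.2562 intr=0.0000 cont=0.7315 V=0.7315[hold]  S*(3)=76.0450
k=2: j=0 S=86.2831 intr=21.8969 cont=23.9742 V=23.9742[hold]; j=1 S=111.0800 intr=0.0000 cont=10.4098 V=10.4098[hold]; j=2 S=143.0033 intr=0.0000 cont=2.8706 V=2.8706[hold]  S*(2)=-
k=1: j=0 S=97.8996 intr=10.2804 cont=17.2254 V=17.2254[hold]; j=1 S=126.0349 intr=0.0000 cont=6.6749 V=6.6749[hold]  S*(1)=-
k=0: j=0 S=111.0800 intr=0.0000 cont=11.9840 V=11.9840[hold]  S*(0)=-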